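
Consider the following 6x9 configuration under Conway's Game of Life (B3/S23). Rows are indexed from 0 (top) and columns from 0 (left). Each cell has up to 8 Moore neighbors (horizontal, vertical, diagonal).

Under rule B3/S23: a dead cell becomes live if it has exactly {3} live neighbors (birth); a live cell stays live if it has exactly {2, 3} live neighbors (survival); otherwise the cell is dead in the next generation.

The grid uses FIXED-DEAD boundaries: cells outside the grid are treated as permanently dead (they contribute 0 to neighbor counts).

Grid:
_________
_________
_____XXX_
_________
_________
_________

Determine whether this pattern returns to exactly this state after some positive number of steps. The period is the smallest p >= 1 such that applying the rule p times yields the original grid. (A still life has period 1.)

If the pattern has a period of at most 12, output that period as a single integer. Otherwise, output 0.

Simulating and comparing each generation to the original:
Gen 0 (original, given above): 3 live cells
Gen 1: 3 live cells, differs from original
Gen 2: 3 live cells, MATCHES original -> period = 2

Answer: 2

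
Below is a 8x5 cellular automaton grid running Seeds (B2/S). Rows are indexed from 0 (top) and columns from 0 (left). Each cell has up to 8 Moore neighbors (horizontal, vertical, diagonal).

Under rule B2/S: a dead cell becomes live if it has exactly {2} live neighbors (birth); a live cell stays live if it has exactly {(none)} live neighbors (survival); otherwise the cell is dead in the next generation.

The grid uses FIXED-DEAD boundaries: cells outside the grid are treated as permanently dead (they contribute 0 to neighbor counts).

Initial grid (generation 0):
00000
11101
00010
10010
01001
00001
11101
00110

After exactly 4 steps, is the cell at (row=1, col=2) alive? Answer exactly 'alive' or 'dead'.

Answer: dead

Derivation:
Simulating step by step:
Generation 0 (given above): 16 live cells
Generation 1: 8 live cells
10110
00000
00000
01000
10100
00000
00000
10001
Generation 2: 7 live cells
01000
01110
00000
10100
00000
01000
00000
00000
Generation 3: 7 live cells
10010
10000
10000
01000
10100
00000
00000
00000
Generation 4: 3 live cells
01000
00000
00000
00100
00000
01000
00000
00000

Cell (1,2) at generation 4: 0 -> dead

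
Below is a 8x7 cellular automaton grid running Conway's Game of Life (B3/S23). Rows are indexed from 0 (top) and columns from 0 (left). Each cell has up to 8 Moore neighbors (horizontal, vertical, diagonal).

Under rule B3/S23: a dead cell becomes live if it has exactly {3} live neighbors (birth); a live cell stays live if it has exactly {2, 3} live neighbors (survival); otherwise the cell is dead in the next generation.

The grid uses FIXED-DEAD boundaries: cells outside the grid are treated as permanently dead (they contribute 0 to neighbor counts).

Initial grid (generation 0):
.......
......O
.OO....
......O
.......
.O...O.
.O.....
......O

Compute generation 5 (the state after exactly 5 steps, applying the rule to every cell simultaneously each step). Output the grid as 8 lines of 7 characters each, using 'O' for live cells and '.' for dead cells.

Answer: .......
.......
.......
.......
.......
.......
.......
.......

Derivation:
Simulating step by step:
Generation 0 (given above): 8 live cells
Generation 1: 0 live cells
.......
.......
.......
.......
.......
.......
.......
.......
Generation 2: 0 live cells
.......
.......
.......
.......
.......
.......
.......
.......
Generation 3: 0 live cells
.......
.......
.......
.......
.......
.......
.......
.......
Generation 4: 0 live cells
.......
.......
.......
.......
.......
.......
.......
.......
Generation 5: 0 live cells
(generation 5 grid is the final answer)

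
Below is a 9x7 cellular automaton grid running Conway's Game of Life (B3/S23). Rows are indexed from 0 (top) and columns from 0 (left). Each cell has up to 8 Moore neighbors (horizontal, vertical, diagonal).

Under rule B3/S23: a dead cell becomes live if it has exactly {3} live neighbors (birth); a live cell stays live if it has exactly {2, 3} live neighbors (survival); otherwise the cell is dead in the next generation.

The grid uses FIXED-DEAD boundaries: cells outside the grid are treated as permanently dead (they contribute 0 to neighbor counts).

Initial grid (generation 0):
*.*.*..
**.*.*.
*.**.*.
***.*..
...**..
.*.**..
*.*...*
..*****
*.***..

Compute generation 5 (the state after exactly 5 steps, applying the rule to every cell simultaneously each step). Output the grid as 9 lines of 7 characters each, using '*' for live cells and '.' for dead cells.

Answer: ..***..
..***..
.......
.......
.......
.......
.......
.......
.......

Derivation:
Simulating step by step:
Generation 0 (given above): 32 live cells
Generation 1: 18 live cells
*.***..
*....*.
.....*.
*....*.
*....*.
.*..**.
......*
......*
.**....
Generation 2: 20 live cells
.*.**..
.*.*.*.
....***
....***
**...**
....***
......*
.......
.......
Generation 3: 7 live cells
...**..
...*..*
...*...
.......
.......
....*..
......*
.......
.......
Generation 4: 4 live cells
...**..
..**...
.......
.......
.......
.......
.......
.......
.......
Generation 5: 6 live cells
(generation 5 grid is the final answer)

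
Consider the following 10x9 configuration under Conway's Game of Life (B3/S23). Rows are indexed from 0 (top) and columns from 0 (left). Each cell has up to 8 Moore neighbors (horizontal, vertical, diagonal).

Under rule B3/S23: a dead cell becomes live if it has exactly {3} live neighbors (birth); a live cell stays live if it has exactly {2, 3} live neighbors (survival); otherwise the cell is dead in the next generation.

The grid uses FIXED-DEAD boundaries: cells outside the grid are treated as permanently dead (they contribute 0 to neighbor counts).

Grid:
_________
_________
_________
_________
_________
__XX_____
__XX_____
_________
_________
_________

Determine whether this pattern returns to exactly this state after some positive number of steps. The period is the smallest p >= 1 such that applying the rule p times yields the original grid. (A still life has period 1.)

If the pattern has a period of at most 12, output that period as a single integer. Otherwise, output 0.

Simulating and comparing each generation to the original:
Gen 0 (original, given above): 4 live cells
Gen 1: 4 live cells, MATCHES original -> period = 1

Answer: 1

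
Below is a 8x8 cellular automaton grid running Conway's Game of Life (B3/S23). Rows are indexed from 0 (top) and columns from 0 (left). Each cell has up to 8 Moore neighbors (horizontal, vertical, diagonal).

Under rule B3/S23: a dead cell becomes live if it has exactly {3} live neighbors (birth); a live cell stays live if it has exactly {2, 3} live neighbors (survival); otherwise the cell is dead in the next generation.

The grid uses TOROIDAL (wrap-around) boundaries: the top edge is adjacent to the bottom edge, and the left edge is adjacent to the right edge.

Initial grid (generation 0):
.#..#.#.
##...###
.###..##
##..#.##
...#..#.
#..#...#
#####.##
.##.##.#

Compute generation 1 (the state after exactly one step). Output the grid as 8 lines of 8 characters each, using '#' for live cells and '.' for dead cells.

Answer: ...##...
...##...
...##...
.#..#...
.######.
.....#..
........
........

Derivation:
Simulating step by step:
Generation 0 (given above): 35 live cells
Generation 1: 15 live cells
(generation 1 grid is the final answer)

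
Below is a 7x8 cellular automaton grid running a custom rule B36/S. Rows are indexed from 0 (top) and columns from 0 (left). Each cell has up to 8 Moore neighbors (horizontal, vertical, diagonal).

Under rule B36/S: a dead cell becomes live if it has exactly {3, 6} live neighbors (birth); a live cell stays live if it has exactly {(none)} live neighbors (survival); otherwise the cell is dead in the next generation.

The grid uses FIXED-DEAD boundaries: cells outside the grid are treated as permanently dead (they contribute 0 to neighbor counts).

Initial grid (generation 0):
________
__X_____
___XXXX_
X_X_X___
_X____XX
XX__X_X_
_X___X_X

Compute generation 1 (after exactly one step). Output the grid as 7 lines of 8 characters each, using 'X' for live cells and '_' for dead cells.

Simulating step by step:
Generation 0 (given above): 18 live cells
Generation 1: 12 live cells
(generation 1 grid is the final answer)

Answer: ________
___XXX__
_XX_____
_X_____X
__XX____
__X_____
X_____X_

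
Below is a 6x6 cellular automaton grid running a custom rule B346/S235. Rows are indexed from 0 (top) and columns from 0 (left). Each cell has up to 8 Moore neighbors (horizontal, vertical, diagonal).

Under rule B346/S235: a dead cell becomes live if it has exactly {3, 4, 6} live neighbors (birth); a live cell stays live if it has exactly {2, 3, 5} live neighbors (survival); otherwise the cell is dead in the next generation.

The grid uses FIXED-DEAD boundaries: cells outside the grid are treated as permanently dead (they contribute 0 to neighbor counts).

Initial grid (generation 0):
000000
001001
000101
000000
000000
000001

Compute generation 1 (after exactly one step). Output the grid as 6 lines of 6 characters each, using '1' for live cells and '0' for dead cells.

Simulating step by step:
Generation 0 (given above): 5 live cells
Generation 1: 2 live cells
(generation 1 grid is the final answer)

Answer: 000000
000010
000010
000000
000000
000000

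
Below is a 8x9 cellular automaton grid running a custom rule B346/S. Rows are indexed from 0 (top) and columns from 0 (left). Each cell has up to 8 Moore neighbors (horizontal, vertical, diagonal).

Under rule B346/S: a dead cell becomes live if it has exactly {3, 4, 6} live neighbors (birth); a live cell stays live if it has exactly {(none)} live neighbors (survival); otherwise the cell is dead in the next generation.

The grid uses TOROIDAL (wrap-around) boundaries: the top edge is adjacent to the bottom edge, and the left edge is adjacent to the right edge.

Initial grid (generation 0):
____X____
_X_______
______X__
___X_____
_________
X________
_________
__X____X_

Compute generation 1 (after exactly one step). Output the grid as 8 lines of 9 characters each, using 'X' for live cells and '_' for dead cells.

Simulating step by step:
Generation 0 (given above): 7 live cells
Generation 1: 0 live cells
(generation 1 grid is the final answer)

Answer: _________
_________
_________
_________
_________
_________
_________
_________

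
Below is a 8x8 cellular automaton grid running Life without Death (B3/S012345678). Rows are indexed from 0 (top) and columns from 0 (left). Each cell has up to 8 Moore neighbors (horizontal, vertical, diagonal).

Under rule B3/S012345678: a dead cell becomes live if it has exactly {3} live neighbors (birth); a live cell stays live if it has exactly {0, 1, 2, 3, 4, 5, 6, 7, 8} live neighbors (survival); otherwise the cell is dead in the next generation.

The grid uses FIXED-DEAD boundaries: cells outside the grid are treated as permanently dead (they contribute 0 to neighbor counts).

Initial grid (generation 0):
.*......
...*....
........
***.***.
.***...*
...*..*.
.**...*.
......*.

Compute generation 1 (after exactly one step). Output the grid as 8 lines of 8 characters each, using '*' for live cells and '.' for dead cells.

Answer: .*......
...*....
.*****..
***.***.
****...*
...*..**
.**..***
......*.

Derivation:
Simulating step by step:
Generation 0 (given above): 18 live cells
Generation 1: 27 live cells
(generation 1 grid is the final answer)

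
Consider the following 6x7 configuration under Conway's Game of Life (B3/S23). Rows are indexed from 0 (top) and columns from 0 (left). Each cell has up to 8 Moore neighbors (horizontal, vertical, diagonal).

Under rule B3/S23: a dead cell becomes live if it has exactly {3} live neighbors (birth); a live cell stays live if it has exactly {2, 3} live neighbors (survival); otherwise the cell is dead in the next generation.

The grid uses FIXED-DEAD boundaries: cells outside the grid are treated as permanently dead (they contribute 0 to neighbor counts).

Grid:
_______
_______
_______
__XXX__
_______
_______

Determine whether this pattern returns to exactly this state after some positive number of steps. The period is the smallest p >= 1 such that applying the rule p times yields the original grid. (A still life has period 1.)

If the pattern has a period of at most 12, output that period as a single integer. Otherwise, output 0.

Simulating and comparing each generation to the original:
Gen 0 (original, given above): 3 live cells
Gen 1: 3 live cells, differs from original
Gen 2: 3 live cells, MATCHES original -> period = 2

Answer: 2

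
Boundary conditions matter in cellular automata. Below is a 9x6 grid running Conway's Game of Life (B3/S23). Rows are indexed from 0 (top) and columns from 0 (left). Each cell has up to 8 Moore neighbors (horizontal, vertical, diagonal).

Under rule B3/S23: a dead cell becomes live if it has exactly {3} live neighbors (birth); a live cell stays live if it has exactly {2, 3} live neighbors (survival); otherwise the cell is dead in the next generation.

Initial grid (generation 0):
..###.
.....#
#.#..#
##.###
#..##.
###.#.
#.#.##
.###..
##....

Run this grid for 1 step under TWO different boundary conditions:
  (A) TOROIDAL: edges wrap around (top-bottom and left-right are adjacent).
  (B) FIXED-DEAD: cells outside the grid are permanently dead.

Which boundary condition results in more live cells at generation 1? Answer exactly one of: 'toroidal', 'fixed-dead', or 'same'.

Answer: fixed-dead

Derivation:
Under TOROIDAL boundary, generation 1:
######
###..#
..##..
......
......
..#...
....#.
...##.
#...#.
Population = 18

Under FIXED-DEAD boundary, generation 1:
...##.
.##..#
#.##.#
#....#
......
#.#...
#...##
...##.
##....
Population = 20

Comparison: toroidal=18, fixed-dead=20 -> fixed-dead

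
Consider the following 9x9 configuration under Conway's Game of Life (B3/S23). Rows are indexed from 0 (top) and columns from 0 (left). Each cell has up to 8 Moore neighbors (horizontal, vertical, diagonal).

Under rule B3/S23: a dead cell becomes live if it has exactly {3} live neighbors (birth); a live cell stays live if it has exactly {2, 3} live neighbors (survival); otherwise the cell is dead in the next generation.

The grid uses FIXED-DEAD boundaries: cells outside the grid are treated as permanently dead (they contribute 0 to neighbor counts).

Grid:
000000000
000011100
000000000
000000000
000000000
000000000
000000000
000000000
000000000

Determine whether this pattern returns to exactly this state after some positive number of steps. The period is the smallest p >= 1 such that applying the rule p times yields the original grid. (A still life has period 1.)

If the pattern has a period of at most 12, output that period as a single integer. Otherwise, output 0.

Answer: 2

Derivation:
Simulating and comparing each generation to the original:
Gen 0 (original, given above): 3 live cells
Gen 1: 3 live cells, differs from original
Gen 2: 3 live cells, MATCHES original -> period = 2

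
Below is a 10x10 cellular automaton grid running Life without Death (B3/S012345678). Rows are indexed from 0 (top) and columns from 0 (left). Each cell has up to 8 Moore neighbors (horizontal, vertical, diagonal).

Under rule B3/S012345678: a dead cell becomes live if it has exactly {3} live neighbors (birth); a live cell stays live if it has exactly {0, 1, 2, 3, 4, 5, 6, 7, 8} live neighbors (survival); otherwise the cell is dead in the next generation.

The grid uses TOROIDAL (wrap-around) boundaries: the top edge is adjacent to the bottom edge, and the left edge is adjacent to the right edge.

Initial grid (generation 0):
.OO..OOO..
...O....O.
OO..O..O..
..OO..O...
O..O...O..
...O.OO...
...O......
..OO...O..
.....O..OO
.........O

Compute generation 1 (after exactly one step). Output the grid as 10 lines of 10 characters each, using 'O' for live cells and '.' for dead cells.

Answer: .OO..OOOO.
O..OOO..O.
OO..O..O..
O.OOO.OO..
O..O.O.O..
..OO.OO...
...O..O...
..OOO..OO.
.....O..OO
O....O.O.O

Derivation:
Simulating step by step:
Generation 0 (given above): 28 live cells
Generation 1: 43 live cells
(generation 1 grid is the final answer)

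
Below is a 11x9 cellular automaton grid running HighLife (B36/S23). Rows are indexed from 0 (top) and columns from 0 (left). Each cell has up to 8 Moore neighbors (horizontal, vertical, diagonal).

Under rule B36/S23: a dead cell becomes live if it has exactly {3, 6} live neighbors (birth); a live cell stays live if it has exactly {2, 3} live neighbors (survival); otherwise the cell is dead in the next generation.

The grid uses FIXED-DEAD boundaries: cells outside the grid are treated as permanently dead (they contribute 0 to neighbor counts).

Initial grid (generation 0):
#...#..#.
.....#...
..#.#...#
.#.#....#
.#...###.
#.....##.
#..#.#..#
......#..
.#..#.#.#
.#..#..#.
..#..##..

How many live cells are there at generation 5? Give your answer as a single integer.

Answer: 38

Derivation:
Simulating step by step:
Generation 0 (given above): 32 live cells
Generation 1: 32 live cells
.........
...###...
..###....
.#.####.#
###..#..#
##..#...#
.....#...
....#.#..
......#..
.####..#.
.....##..
Generation 2: 31 live cells
....#....
..#..#...
.....##..
#.#...##.
......#.#
#.#.##...
....##...
......#..
..#.#.##.
..###..#.
..#####..
Generation 3: 28 live cells
.........
....###..
.#...#.#.
.........
...#..#..
...##.#..
...##.#..
...##.##.
..#.#.##.
.#...#.#.
..#..##..
Generation 4: 29 live cells
.....#...
....###..
....##...
......#..
...###...
..#...##.
..#..##..
..#..#...
..#.#...#
.####.##.
.....##..
Generation 5: 38 live cells
....###..
......#..
....#....
...#..#..
...###.#.
..#....#.
.###.#.#.
.##.###..
...##.##.
.##.#.##.
..######.
Population at generation 5: 38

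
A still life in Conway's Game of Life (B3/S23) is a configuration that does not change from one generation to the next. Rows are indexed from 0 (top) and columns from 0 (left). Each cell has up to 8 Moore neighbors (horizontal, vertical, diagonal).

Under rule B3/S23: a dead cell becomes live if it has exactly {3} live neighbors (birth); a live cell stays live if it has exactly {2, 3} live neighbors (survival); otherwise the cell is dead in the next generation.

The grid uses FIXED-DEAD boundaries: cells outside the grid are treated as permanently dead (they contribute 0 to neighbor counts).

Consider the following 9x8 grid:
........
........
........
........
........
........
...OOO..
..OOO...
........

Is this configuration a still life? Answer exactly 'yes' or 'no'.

Answer: no

Derivation:
Compute generation 1 and compare to generation 0 (given above):
Generation 1:
........
........
........
........
........
....O...
..O..O..
..O..O..
...O....
Cell (5,4) differs: gen0=0 vs gen1=1 -> NOT a still life.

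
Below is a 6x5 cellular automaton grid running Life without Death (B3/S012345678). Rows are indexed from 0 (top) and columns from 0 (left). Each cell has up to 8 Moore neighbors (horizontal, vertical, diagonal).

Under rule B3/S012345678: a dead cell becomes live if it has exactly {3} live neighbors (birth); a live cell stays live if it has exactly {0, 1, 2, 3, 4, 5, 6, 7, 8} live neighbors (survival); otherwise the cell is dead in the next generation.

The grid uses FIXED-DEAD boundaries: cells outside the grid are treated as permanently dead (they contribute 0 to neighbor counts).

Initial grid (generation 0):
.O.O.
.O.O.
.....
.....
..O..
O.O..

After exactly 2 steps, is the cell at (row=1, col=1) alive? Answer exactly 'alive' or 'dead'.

Answer: alive

Derivation:
Simulating step by step:
Generation 0 (given above): 7 live cells
Generation 1: 9 live cells
.O.O.
.O.O.
.....
.....
.OO..
OOO..
Generation 2: 10 live cells
.O.O.
.O.O.
.....
.....
OOO..
OOO..

Cell (1,1) at generation 2: 1 -> alive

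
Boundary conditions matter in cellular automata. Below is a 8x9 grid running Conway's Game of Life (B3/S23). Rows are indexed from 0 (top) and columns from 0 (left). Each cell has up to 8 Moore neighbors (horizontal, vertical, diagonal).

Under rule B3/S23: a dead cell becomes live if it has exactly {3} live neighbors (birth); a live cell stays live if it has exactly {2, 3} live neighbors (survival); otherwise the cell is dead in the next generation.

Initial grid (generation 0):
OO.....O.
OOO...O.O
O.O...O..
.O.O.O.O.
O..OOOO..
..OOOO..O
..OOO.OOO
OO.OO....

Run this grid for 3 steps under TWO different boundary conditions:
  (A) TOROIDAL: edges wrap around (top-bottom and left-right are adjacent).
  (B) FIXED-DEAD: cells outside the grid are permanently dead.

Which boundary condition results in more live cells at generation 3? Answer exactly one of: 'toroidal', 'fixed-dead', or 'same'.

Answer: fixed-dead

Derivation:
Under TOROIDAL boundary, generation 3:
..O....OO
OO.......
OO......O
.OOOO....
.........
.......O.
O.....O..
...OOOO.O
Population = 20

Under FIXED-DEAD boundary, generation 3:
..O...O..
.OOO...O.
O.......O
OOOOO....
OO....O.O
.....OO.O
.....O..O
.....O.OO
Population = 25

Comparison: toroidal=20, fixed-dead=25 -> fixed-dead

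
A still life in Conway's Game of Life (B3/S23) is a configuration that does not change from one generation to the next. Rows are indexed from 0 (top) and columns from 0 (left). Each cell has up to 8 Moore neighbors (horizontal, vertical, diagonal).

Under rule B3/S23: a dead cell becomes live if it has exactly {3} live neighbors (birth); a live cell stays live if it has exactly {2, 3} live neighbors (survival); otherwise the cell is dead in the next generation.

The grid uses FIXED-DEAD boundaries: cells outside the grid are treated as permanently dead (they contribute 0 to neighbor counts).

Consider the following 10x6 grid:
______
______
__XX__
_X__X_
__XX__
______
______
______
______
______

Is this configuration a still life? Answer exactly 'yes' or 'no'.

Compute generation 1 and compare to generation 0 (given above):
Generation 1:
______
______
__XX__
_X__X_
__XX__
______
______
______
______
______
The grids are IDENTICAL -> still life.

Answer: yes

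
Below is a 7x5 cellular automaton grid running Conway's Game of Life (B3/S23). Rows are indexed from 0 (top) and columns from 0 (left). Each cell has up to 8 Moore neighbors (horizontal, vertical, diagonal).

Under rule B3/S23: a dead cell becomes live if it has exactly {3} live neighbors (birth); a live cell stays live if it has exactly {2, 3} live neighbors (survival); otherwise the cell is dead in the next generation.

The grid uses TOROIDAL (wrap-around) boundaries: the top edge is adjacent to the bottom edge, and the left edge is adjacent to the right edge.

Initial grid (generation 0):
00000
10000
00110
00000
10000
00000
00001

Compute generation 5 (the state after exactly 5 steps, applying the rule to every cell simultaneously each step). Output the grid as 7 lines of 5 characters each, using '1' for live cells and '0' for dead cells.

Answer: 00000
00000
00000
00000
00000
00000
00000

Derivation:
Simulating step by step:
Generation 0 (given above): 5 live cells
Generation 1: 0 live cells
00000
00000
00000
00000
00000
00000
00000
Generation 2: 0 live cells
00000
00000
00000
00000
00000
00000
00000
Generation 3: 0 live cells
00000
00000
00000
00000
00000
00000
00000
Generation 4: 0 live cells
00000
00000
00000
00000
00000
00000
00000
Generation 5: 0 live cells
(generation 5 grid is the final answer)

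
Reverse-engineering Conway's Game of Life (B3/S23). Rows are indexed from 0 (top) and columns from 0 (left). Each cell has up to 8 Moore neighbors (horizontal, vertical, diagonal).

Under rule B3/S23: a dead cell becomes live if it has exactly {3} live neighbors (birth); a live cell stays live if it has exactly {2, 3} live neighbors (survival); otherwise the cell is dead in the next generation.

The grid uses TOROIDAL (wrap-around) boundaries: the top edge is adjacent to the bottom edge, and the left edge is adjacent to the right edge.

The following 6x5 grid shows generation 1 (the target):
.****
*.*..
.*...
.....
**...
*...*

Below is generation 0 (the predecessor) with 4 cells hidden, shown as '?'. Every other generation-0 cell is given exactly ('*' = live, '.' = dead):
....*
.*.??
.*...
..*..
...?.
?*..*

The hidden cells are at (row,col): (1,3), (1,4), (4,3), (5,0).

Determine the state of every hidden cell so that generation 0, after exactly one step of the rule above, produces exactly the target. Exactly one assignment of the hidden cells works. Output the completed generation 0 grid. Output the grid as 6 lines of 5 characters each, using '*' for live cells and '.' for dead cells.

Answer: ....*
.*.*.
.*...
..*..
.....
**..*

Derivation:
Hidden generation-0 cells (in order): (1,3), (1,4), (4,3), (5,0).
A hidden cell only influences target cells in its own 3x3 neighborhood. Try each of the 2^4 = 16 assignments, step the completed generation 0 forward once under B3/S23, and compare with the target:
  (1,3)=. (1,4)=. (4,3)=. (5,0)=. -> step gives (0,1)='.' but target has '*' -> reject
  (1,3)=. (1,4)=. (4,3)=. (5,0)=* -> step gives (0,2)='.' but target has '*' -> reject
  (1,3)=. (1,4)=. (4,3)=* (5,0)=. -> step gives (0,1)='.' but target has '*' -> reject
  (1,3)=. (1,4)=. (4,3)=* (5,0)=* -> step gives (0,2)='.' but target has '*' -> reject
  (1,3)=. (1,4)=* (4,3)=. (5,0)=. -> step gives (0,1)='.' but target has '*' -> reject
  (1,3)=. (1,4)=* (4,3)=. (5,0)=* -> step gives (0,2)='.' but target has '*' -> reject
  (1,3)=. (1,4)=* (4,3)=* (5,0)=. -> step gives (0,1)='.' but target has '*' -> reject
  (1,3)=. (1,4)=* (4,3)=* (5,0)=* -> step gives (0,2)='.' but target has '*' -> reject
  (1,3)=* (1,4)=. (4,3)=. (5,0)=. -> step gives (0,1)='.' but target has '*' -> reject
  (1,3)=* (1,4)=. (4,3)=. (5,0)=* -> step reproduces the target at every cell -> ACCEPT
  (1,3)=* (1,4)=. (4,3)=* (5,0)=. -> step gives (0,1)='.' but target has '*' -> reject
  (1,3)=* (1,4)=. (4,3)=* (5,0)=* -> step gives (3,2)='*' but target has '.' -> reject
  (1,3)=* (1,4)=* (4,3)=. (5,0)=. -> step gives (0,1)='.' but target has '*' -> reject
  (1,3)=* (1,4)=* (4,3)=. (5,0)=* -> step gives (0,3)='.' but target has '*' -> reject
  (1,3)=* (1,4)=* (4,3)=* (5,0)=. -> step gives (0,1)='.' but target has '*' -> reject
  (1,3)=* (1,4)=* (4,3)=* (5,0)=* -> step gives (0,3)='.' but target has '*' -> reject
Unique solution: (1,3)=live, (1,4)=dead, (4,3)=dead, (5,0)=live.
Check: live-neighbor counts of every cell in the completed generation 0:
53333
31312
22421
12110
33222
31122
Applying B3/S23 to generation 0 with these counts gives:
.****
*.*..
.*...
.....
**...
*...*
which matches the target exactly.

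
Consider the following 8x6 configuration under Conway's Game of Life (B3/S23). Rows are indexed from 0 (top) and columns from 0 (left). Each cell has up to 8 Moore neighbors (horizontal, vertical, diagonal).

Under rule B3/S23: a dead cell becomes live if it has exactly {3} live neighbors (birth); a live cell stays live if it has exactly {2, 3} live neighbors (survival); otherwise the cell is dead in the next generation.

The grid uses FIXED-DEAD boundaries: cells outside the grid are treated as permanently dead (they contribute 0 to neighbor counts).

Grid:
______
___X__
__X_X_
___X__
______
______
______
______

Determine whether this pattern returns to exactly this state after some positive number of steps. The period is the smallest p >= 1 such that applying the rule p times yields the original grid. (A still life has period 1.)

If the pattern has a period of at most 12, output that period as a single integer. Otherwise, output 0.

Simulating and comparing each generation to the original:
Gen 0 (original, given above): 4 live cells
Gen 1: 4 live cells, MATCHES original -> period = 1

Answer: 1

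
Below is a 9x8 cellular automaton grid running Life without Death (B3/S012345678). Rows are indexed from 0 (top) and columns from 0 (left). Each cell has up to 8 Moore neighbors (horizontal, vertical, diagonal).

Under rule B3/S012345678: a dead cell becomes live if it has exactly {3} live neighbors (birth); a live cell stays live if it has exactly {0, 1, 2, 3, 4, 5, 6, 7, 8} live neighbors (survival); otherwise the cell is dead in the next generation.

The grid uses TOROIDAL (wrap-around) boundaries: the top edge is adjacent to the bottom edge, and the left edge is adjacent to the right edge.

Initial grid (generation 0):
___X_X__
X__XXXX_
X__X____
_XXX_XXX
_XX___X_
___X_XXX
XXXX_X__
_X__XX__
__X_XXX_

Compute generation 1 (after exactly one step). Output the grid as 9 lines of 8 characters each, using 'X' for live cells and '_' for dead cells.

Simulating step by step:
Generation 0 (given above): 34 live cells
Generation 1: 41 live cells
(generation 1 grid is the final answer)

Answer: __XX_X_X
X_XXXXXX
X__X____
_XXXXXXX
_XX___X_
___X_XXX
XXXX_X_X
XX__XX__
__X_XXX_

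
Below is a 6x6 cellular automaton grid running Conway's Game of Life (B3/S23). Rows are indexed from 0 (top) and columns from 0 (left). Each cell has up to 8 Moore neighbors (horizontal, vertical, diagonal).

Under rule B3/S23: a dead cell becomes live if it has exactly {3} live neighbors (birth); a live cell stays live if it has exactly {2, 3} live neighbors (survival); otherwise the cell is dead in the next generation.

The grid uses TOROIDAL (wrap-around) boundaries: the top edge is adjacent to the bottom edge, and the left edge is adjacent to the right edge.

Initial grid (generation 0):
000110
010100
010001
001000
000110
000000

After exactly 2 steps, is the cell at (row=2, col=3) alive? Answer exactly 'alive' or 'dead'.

Simulating step by step:
Generation 0 (given above): 9 live cells
Generation 1: 11 live cells
001110
100100
110000
001110
000100
000000
Generation 2: 20 live cells
001110
100111
110011
011110
001110
001010

Cell (2,3) at generation 2: 0 -> dead

Answer: dead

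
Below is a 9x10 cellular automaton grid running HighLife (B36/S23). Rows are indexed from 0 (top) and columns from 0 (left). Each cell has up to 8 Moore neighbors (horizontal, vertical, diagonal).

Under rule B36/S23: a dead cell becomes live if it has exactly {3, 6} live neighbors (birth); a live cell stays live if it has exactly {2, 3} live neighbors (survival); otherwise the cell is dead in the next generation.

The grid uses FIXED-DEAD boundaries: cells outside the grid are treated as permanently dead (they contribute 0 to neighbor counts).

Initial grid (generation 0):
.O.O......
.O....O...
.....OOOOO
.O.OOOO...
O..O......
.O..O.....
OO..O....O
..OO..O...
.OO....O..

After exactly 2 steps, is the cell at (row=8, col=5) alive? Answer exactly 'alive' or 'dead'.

Answer: dead

Derivation:
Simulating step by step:
Generation 0 (given above): 28 live cells
Generation 1: 26 live cells
..O.......
..O..OO.O.
..O.....O.
..OO....O.
OO.O......
.OOOO.....
OO..OO....
O..O......
.OOO......
Generation 2: 18 live cells
..........
.OOO...O..
.OO.....OO
...O......
O.........
.....O....
O....O....
O..O......
.OOO......

Cell (8,5) at generation 2: 0 -> dead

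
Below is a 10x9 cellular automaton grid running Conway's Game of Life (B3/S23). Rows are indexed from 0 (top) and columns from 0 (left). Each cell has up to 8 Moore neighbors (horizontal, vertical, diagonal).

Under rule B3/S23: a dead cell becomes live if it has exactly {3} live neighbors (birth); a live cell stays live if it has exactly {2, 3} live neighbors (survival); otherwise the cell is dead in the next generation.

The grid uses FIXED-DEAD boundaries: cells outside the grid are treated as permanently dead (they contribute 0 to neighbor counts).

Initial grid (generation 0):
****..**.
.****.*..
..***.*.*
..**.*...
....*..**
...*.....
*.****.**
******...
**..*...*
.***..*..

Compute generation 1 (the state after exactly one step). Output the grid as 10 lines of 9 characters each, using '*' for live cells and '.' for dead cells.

Answer: *...****.
*.....*..
......**.
..*..**.*
..*.*....
..*..**..
*....**..
......***
.........
****.....

Derivation:
Simulating step by step:
Generation 0 (given above): 44 live cells
Generation 1: 28 live cells
(generation 1 grid is the final answer)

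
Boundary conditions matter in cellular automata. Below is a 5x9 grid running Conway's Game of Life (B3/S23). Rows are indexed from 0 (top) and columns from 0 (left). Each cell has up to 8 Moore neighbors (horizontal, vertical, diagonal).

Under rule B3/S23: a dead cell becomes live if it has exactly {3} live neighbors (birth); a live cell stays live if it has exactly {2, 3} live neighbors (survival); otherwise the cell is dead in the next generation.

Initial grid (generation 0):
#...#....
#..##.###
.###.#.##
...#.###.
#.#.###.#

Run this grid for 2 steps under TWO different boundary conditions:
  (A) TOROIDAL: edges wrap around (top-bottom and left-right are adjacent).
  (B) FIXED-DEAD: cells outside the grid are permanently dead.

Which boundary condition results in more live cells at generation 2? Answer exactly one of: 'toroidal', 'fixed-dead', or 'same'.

Under TOROIDAL boundary, generation 2:
#........
.........
.........
.#.......
#........
Population = 3

Under FIXED-DEAD boundary, generation 2:
....####.
....####.
.........
.........
.........
Population = 8

Comparison: toroidal=3, fixed-dead=8 -> fixed-dead

Answer: fixed-dead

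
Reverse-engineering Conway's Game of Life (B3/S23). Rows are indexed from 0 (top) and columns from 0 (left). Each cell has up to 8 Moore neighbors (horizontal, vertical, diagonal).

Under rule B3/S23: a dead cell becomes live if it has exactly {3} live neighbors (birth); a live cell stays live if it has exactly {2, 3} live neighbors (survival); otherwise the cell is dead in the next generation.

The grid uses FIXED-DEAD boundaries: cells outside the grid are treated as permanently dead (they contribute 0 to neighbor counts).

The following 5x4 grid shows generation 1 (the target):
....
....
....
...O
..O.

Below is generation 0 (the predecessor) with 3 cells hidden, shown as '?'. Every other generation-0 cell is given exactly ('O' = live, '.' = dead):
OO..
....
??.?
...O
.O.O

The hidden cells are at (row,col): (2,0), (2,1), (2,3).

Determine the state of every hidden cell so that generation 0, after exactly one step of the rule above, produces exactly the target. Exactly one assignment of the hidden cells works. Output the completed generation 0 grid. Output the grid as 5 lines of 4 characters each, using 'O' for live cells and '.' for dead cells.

Answer: OO..
....
...O
...O
.O.O

Derivation:
Hidden generation-0 cells (in order): (2,0), (2,1), (2,3).
A hidden cell only influences target cells in its own 3x3 neighborhood. Try each of the 2^3 = 8 assignments, step the completed generation 0 forward once under B3/S23, and compare with the target:
  (2,0)=. (2,1)=. (2,3)=. -> step gives (3,2)='O' but target has '.' -> reject
  (2,0)=. (2,1)=. (2,3)=O -> step reproduces the target at every cell -> ACCEPT
  (2,0)=. (2,1)=O (2,3)=. -> step gives (1,0)='O' but target has '.' -> reject
  (2,0)=. (2,1)=O (2,3)=O -> step gives (1,0)='O' but target has '.' -> reject
  (2,0)=O (2,1)=. (2,3)=. -> step gives (1,0)='O' but target has '.' -> reject
  (2,0)=O (2,1)=. (2,3)=O -> step gives (1,0)='O' but target has '.' -> reject
  (2,0)=O (2,1)=O (2,3)=. -> step gives (3,0)='O' but target has '.' -> reject
  (2,0)=O (2,1)=O (2,3)=O -> step gives (1,2)='O' but target has '.' -> reject
Unique solution: (2,0)=dead, (2,1)=dead, (2,3)=live.
Check: live-neighbor counts of every cell in the completed generation 0:
1110
2221
0021
1142
1031
Applying B3/S23 to generation 0 with these counts gives:
....
....
....
...O
..O.
which matches the target exactly.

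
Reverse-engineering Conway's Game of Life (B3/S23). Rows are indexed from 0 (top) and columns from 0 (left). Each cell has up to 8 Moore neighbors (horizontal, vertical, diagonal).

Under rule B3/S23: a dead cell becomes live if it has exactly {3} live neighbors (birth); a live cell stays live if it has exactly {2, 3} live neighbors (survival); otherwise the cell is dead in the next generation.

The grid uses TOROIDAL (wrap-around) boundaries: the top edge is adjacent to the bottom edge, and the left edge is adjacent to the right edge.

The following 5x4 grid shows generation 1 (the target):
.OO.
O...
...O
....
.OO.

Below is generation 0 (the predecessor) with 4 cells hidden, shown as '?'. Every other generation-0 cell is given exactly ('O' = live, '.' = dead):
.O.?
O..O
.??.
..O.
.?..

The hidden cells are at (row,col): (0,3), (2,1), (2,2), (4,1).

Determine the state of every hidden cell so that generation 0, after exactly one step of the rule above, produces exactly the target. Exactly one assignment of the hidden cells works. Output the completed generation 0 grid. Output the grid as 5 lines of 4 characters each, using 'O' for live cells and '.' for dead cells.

Hidden generation-0 cells (in order): (0,3), (2,1), (2,2), (4,1).
A hidden cell only influences target cells in its own 3x3 neighborhood. Try each of the 2^4 = 16 assignments, step the completed generation 0 forward once under B3/S23, and compare with the target:
  (0,3)=. (2,1)=. (2,2)=. (4,1)=. -> step gives (0,0)='O' but target has '.' -> reject
  (0,3)=. (2,1)=. (2,2)=. (4,1)=O -> step reproduces the target at every cell -> ACCEPT
  (0,3)=. (2,1)=. (2,2)=O (4,1)=. -> step gives (0,0)='O' but target has '.' -> reject
  (0,3)=. (2,1)=. (2,2)=O (4,1)=O -> step gives (1,1)='O' but target has '.' -> reject
  (0,3)=. (2,1)=O (2,2)=. (4,1)=. -> step gives (0,0)='O' but target has '.' -> reject
  (0,3)=. (2,1)=O (2,2)=. (4,1)=O -> step gives (1,1)='O' but target has '.' -> reject
  (0,3)=. (2,1)=O (2,2)=O (4,1)=. -> step gives (0,0)='O' but target has '.' -> reject
  (0,3)=. (2,1)=O (2,2)=O (4,1)=O -> step gives (1,3)='O' but target has '.' -> reject
  (0,3)=O (2,1)=. (2,2)=. (4,1)=. -> step gives (0,1)='.' but target has 'O' -> reject
  (0,3)=O (2,1)=. (2,2)=. (4,1)=O -> step gives (0,2)='.' but target has 'O' -> reject
  (0,3)=O (2,1)=. (2,2)=O (4,1)=. -> step gives (0,1)='.' but target has 'O' -> reject
  (0,3)=O (2,1)=. (2,2)=O (4,1)=O -> step gives (0,2)='.' but target has 'O' -> reject
  (0,3)=O (2,1)=O (2,2)=. (4,1)=. -> step gives (0,1)='.' but target has 'O' -> reject
  (0,3)=O (2,1)=O (2,2)=. (4,1)=O -> step gives (0,2)='.' but target has 'O' -> reject
  (0,3)=O (2,1)=O (2,2)=O (4,1)=. -> step gives (0,1)='.' but target has 'O' -> reject
  (0,3)=O (2,1)=O (2,2)=O (4,1)=O -> step gives (0,2)='.' but target has 'O' -> reject
Unique solution: (0,3)=dead, (2,1)=dead, (2,2)=dead, (4,1)=live.
Check: live-neighbor counts of every cell in the completed generation 0:
4232
2221
2223
1211
2231
Applying B3/S23 to generation 0 with these counts gives:
.OO.
O...
...O
....
.OO.
which matches the target exactly.

Answer: .O..
O..O
....
..O.
.O..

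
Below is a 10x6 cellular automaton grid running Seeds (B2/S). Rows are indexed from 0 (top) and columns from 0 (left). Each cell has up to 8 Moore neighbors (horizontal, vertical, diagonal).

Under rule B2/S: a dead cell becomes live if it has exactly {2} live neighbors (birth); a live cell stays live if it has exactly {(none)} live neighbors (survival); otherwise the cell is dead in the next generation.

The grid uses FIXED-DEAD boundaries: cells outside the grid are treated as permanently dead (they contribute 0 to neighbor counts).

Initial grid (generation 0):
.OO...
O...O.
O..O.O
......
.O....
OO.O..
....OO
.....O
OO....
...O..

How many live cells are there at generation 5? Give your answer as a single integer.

Simulating step by step:
Generation 0 (given above): 17 live cells
Generation 1: 20 live cells
O..O..
.....O
.O....
OOO.O.
......
.....O
OOOO..
OO....
..O.O.
OOO...
Generation 2: 19 live cells
....O.
OOO.O.
...OOO
...O..
O.OOOO
O..OO.
....O.
....O.
......
......
Generation 3: 7 live cells
O.O..O
......
O.....
.O....
......
......
......
...O.O
......
......
Generation 4: 7 live cells
.O....
O.....
.O....
O.....
......
......
....O.
....O.
....O.
......
Generation 5: 7 live cells
O.....
..O...
......
.O....
......
......
...O.O
......
...O.O
......
Population at generation 5: 7

Answer: 7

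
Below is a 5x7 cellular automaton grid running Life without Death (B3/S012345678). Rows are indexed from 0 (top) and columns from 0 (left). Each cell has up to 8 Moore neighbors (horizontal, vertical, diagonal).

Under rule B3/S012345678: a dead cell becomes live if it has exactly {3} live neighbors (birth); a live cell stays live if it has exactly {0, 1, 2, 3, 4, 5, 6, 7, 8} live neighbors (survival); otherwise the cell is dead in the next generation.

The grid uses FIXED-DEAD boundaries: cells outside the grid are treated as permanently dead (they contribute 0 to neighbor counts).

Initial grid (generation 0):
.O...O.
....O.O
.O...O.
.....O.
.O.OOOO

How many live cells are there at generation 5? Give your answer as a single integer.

Answer: 27

Derivation:
Simulating step by step:
Generation 0 (given above): 12 live cells
Generation 1: 15 live cells
.O...O.
....O.O
.O..OOO
..O..O.
.O.OOOO
Generation 2: 18 live cells
.O...O.
....O.O
.O.OOOO
.OO..O.
.OOOOOO
Generation 3: 21 live cells
.O...O.
..OOO.O
.O.OOOO
OOO..O.
.OOOOOO
Generation 4: 27 live cells
.OOOOO.
.OOOO.O
OO.OOOO
OOO..O.
OOOOOOO
Generation 5: 27 live cells
.OOOOO.
.OOOO.O
OO.OOOO
OOO..O.
OOOOOOO
Population at generation 5: 27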